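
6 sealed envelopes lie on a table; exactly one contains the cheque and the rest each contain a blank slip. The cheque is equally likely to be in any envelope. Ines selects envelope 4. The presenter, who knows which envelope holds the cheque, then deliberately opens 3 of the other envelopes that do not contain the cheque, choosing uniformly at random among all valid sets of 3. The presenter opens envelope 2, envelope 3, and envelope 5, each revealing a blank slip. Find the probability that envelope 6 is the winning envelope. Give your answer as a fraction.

Apply Bayes' rule, conditioning on where the cheque actually is.
If it is in either of envelopes 1 and 6 (prior 1/6 each): the presenter has 4 equally likely choices, so probability 1/4; weight (1/6)·(1/4) = 1/24 each.
If it is in any of envelopes 2, 3, and 5 (prior 1/6 each): that envelope was opened and seen not to hold the prize — ruled out; weight (1/6)·0 = 0 each.
If it is in envelope 4 (prior 1/6): the presenter has 10 equally likely choices, so probability 1/10; weight (1/6)·(1/10) = 1/60.
The weights sum to 1/10.
So P(the cheque in envelope 6 | the presenter opened envelope 2, envelope 3, and envelope 5) = (1/24) / (1/10) = 5/12.

5/12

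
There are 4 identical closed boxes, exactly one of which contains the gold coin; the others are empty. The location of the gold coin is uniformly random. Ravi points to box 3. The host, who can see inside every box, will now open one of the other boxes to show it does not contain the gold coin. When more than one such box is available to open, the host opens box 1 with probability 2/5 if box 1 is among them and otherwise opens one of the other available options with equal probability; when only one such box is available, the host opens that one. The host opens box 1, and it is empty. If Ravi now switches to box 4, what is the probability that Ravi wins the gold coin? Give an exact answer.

1/3

Condition on the true location of the gold coin.
If it is in box 1 (prior 1/4): the host opened box 1, so this case is ruled out; weight (1/4)·0 = 0.
If it is in any of boxes 2, 3, and 4 (prior 1/4 each): box 1 is available, opened with probability 2/5; weight (1/4)·(2/5) = 1/10 each.
The weights sum to 3/10.
So P(the gold coin in box 4 | the host opened box 1) = (1/10) / (3/10) = 1/3.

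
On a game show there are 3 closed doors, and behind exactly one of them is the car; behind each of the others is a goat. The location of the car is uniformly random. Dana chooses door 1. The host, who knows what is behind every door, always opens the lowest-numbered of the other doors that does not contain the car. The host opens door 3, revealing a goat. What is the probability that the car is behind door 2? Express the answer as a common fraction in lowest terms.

1

Condition on the true location of the car.
If it is behind door 1 (prior 1/3): the host would have opened door 2 instead, probability 0; weight (1/3)·0 = 0.
If it is behind door 2 (prior 1/3): door 3 is the lowest-numbered option available, probability 1; weight (1/3)·1 = 1/3.
If it is behind door 3 (prior 1/3): the host opened door 3, so this case is ruled out; weight (1/3)·0 = 0.
The weights sum to 1/3.
So P(the car behind door 2 | the host opened door 3) = (1/3) / (1/3) = 1.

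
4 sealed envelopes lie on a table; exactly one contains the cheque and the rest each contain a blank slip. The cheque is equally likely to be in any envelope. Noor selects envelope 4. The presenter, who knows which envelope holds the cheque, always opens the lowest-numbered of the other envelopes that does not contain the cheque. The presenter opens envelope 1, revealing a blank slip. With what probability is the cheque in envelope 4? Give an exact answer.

Apply Bayes' rule, conditioning on where the cheque actually is.
If it is in envelope 1 (prior 1/4): the presenter opened envelope 1, so this case is ruled out; weight (1/4)·0 = 0.
If it is in any of envelopes 2, 3, and 4 (prior 1/4 each): envelope 1 is the lowest-numbered option available, probability 1; weight (1/4)·1 = 1/4 each.
The weights sum to 3/4.
So P(the cheque in envelope 4 | the presenter opened envelope 1) = (1/4) / (3/4) = 1/3.

1/3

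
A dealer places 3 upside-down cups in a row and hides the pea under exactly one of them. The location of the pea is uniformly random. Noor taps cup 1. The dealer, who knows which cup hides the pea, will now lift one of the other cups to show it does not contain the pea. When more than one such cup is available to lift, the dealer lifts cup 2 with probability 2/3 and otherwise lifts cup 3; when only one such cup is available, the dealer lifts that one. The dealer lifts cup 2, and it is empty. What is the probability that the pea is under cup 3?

Apply Bayes' rule, conditioning on where the pea actually is.
If it is under cup 1 (prior 1/3): cup 2 is available, opened with probability 2/3; weight (1/3)·(2/3) = 2/9.
If it is under cup 2 (prior 1/3): the dealer opened cup 2, so this case is ruled out; weight (1/3)·0 = 0.
If it is under cup 3 (prior 1/3): only cup 2 is available, probability 1; weight (1/3)·1 = 1/3.
The weights sum to 5/9.
So P(the pea under cup 3 | the dealer opened cup 2) = (1/3) / (5/9) = 3/5.

3/5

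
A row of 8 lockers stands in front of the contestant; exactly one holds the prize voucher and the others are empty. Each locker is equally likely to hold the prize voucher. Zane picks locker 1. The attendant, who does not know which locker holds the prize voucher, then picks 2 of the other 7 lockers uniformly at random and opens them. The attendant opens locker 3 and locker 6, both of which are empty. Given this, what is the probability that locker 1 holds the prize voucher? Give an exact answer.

Apply Bayes' rule, conditioning on where the prize voucher actually is.
If it is in any of lockers 1, 2, 4, 5, 7, and 8 (prior 1/8 each): the attendant picks exactly this set with probability 1/21 regardless, and none is the prize; weight (1/8)·(1/21) = 1/168 each.
If it is in either of lockers 3 and 6 (prior 1/8 each): that locker was opened and seen not to hold the prize — ruled out; weight (1/8)·0 = 0 each.
The weights sum to 1/28.
So P(the prize voucher in locker 1 | the attendant opened locker 3 and locker 6) = (1/168) / (1/28) = 1/6.

1/6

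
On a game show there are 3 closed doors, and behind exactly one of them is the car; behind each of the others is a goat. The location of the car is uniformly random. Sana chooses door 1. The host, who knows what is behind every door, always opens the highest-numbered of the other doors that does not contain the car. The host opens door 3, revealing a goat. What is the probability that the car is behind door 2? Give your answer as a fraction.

1/2

Consider each possible location of the car in turn.
If it is behind either of doors 1 and 2 (prior 1/3 each): door 3 is the highest-numbered option available, probability 1; weight (1/3)·1 = 1/3 each.
If it is behind door 3 (prior 1/3): the host opened door 3, so this case is ruled out; weight (1/3)·0 = 0.
The weights sum to 2/3.
So P(the car behind door 2 | the host opened door 3) = (1/3) / (2/3) = 1/2.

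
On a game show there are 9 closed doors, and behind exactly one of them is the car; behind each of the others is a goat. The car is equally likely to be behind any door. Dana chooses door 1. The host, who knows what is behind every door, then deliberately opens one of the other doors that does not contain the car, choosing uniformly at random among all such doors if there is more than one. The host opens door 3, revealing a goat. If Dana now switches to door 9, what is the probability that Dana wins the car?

Condition on the true location of the car.
If it is behind door 1 (prior 1/9): the host has 8 equally likely choices, so probability 1/8; weight (1/9)·(1/8) = 1/72.
If it is behind any of doors 2, 4, 5, 6, 7, 8, and 9 (prior 1/9 each): the host has 7 equally likely choices, so probability 1/7; weight (1/9)·(1/7) = 1/63 each.
If it is behind door 3 (prior 1/9): the host opened door 3, so this case is ruled out; weight (1/9)·0 = 0.
The weights sum to 1/8.
So P(the car behind door 9 | the host opened door 3) = (1/63) / (1/8) = 8/63.

8/63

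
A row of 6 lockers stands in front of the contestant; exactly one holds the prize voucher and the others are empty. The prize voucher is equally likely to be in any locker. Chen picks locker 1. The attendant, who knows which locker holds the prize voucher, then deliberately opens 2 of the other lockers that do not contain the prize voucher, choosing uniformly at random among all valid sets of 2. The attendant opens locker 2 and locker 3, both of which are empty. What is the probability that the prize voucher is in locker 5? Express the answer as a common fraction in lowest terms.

5/18

Apply Bayes' rule, conditioning on where the prize voucher actually is.
If it is in locker 1 (prior 1/6): the attendant has 10 equally likely choices, so probability 1/10; weight (1/6)·(1/10) = 1/60.
If it is in either of lockers 2 and 3 (prior 1/6 each): that locker was opened and seen not to hold the prize — ruled out; weight (1/6)·0 = 0 each.
If it is in any of lockers 4, 5, and 6 (prior 1/6 each): the attendant has 6 equally likely choices, so probability 1/6; weight (1/6)·(1/6) = 1/36 each.
The weights sum to 1/10.
So P(the prize voucher in locker 5 | the attendant opened locker 2 and locker 3) = (1/36) / (1/10) = 5/18.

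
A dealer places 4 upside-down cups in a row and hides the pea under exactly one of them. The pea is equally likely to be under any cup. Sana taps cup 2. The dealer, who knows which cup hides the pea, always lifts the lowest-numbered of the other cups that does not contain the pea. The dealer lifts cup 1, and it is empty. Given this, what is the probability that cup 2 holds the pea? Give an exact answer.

Consider each possible location of the pea in turn.
If it is under cup 1 (prior 1/4): the dealer opened cup 1, so this case is ruled out; weight (1/4)·0 = 0.
If it is under any of cups 2, 3, and 4 (prior 1/4 each): cup 1 is the lowest-numbered option available, probability 1; weight (1/4)·1 = 1/4 each.
The weights sum to 3/4.
So P(the pea under cup 2 | the dealer opened cup 1) = (1/4) / (3/4) = 1/3.

1/3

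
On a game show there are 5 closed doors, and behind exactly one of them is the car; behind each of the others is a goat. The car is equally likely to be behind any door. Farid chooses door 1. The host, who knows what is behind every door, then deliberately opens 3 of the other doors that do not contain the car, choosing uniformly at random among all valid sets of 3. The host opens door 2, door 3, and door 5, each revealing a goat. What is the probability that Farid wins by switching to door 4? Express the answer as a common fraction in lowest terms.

4/5

Condition on the true location of the car.
If it is behind door 1 (prior 1/5): the host has 4 equally likely choices, so probability 1/4; weight (1/5)·(1/4) = 1/20.
If it is behind any of doors 2, 3, and 5 (prior 1/5 each): that door was opened and seen not to hold the prize — ruled out; weight (1/5)·0 = 0 each.
If it is behind door 4 (prior 1/5): the host has no choice, probability 1; weight (1/5)·1 = 1/5.
The weights sum to 1/4.
So P(the car behind door 4 | the host opened door 2, door 3, and door 5) = (1/5) / (1/4) = 4/5.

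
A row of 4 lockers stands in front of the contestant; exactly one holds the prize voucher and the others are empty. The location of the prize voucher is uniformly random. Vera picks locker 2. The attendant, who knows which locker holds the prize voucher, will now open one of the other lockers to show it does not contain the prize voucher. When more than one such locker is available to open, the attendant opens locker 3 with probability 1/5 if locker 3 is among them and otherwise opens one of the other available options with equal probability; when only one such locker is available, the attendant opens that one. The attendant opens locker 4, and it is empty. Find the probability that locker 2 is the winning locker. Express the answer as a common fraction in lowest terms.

Condition on the true location of the prize voucher.
If it is in locker 1 (prior 1/4): locker 3 is available but not opened, probability 4/5; weight (1/4)·(4/5) = 1/5.
If it is in locker 2 (prior 1/4): locker 3 is available but not opened; locker 4 gets probability (1 − 1/5)/2 = 2/5; weight (1/4)·(2/5) = 1/10.
If it is in locker 3 (prior 1/4): locker 3 holds the prize so is unavailable; the attendant chooses uniformly among the 2 others, probability 1/2; weight (1/4)·(1/2) = 1/8.
If it is in locker 4 (prior 1/4): the attendant opened locker 4, so this case is ruled out; weight (1/4)·0 = 0.
The weights sum to 17/40.
So P(the prize voucher in locker 2 | the attendant opened locker 4) = (1/10) / (17/40) = 4/17.

4/17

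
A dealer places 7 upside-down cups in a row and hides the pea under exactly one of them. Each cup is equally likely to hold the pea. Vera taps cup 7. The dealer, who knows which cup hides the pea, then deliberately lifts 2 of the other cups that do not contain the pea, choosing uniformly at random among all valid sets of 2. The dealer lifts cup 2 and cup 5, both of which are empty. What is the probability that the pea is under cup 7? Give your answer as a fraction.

1/7

Apply Bayes' rule, conditioning on where the pea actually is.
If it is under any of cups 1, 3, 4, and 6 (prior 1/7 each): the dealer has 10 equally likely choices, so probability 1/10; weight (1/7)·(1/10) = 1/70 each.
If it is under either of cups 2 and 5 (prior 1/7 each): that cup was opened and seen not to hold the prize — ruled out; weight (1/7)·0 = 0 each.
If it is under cup 7 (prior 1/7): the dealer has 15 equally likely choices, so probability 1/15; weight (1/7)·(1/15) = 1/105.
The weights sum to 1/15.
So P(the pea under cup 7 | the dealer opened cup 2 and cup 5) = (1/105) / (1/15) = 1/7.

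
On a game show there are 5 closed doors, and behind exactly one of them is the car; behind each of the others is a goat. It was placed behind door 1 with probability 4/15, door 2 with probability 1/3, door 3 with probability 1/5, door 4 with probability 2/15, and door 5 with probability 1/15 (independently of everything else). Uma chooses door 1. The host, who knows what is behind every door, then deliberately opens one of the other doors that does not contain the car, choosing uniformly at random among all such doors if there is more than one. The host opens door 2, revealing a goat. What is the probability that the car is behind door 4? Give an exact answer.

2/9

Apply Bayes' rule, conditioning on where the car actually is.
If it is behind door 1 (prior 4/15): the host has 4 equally likely choices, so probability 1/4; weight (4/15)·(1/4) = 1/15.
If it is behind door 2 (prior 1/3): the host opened door 2, so this case is ruled out; weight (1/3)·0 = 0.
If it is behind door 3 (prior 1/5): the host has 3 equally likely choices, so probability 1/3; weight (1/5)·(1/3) = 1/15.
If it is behind door 4 (prior 2/15): the host has 3 equally likely choices, so probability 1/3; weight (2/15)·(1/3) = 2/45.
If it is behind door 5 (prior 1/15): the host has 3 equally likely choices, so probability 1/3; weight (1/15)·(1/3) = 1/45.
The weights sum to 1/5.
So P(the car behind door 4 | the host opened door 2) = (2/45) / (1/5) = 2/9.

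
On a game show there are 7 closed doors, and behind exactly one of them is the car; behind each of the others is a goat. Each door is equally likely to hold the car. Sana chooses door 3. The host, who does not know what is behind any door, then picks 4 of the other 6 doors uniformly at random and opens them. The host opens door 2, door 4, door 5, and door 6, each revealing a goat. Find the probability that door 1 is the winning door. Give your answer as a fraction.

1/3

Because the host chose which doors to open without knowing where the car is, the choice is independent of the prize location. Learning that none of the 4 opened doors holds the car simply rules out those 4 locations and leaves the remaining 3 doors still equally likely by symmetry.
So P(the car behind door 1) = 1/3.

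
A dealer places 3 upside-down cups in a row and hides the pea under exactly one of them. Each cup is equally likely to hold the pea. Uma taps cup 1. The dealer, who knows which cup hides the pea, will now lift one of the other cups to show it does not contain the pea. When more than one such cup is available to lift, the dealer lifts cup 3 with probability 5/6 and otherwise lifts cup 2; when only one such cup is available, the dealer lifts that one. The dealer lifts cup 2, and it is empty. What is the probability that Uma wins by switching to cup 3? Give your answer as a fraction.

Consider each possible location of the pea in turn.
If it is under cup 1 (prior 1/3): cup 3 is available but not opened, probability 1/6; weight (1/3)·(1/6) = 1/18.
If it is under cup 2 (prior 1/3): the dealer opened cup 2, so this case is ruled out; weight (1/3)·0 = 0.
If it is under cup 3 (prior 1/3): only cup 2 is available, probability 1; weight (1/3)·1 = 1/3.
The weights sum to 7/18.
So P(the pea under cup 3 | the dealer opened cup 2) = (1/3) / (7/18) = 6/7.

6/7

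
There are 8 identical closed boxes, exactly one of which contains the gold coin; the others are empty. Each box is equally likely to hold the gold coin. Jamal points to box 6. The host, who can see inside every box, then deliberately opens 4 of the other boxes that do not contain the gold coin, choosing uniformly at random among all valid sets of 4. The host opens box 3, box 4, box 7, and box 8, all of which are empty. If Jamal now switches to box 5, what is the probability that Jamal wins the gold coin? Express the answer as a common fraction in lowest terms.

7/24

Apply Bayes' rule, conditioning on where the gold coin actually is.
If it is in any of boxes 1, 2, and 5 (prior 1/8 each): the host has 15 equally likely choices, so probability 1/15; weight (1/8)·(1/15) = 1/120 each.
If it is in any of boxes 3, 4, 7, and 8 (prior 1/8 each): that box was opened and seen not to hold the prize — ruled out; weight (1/8)·0 = 0 each.
If it is in box 6 (prior 1/8): the host has 35 equally likely choices, so probability 1/35; weight (1/8)·(1/35) = 1/280.
The weights sum to 1/35.
So P(the gold coin in box 5 | the host opened box 3, box 4, box 7, and box 8) = (1/120) / (1/35) = 7/24.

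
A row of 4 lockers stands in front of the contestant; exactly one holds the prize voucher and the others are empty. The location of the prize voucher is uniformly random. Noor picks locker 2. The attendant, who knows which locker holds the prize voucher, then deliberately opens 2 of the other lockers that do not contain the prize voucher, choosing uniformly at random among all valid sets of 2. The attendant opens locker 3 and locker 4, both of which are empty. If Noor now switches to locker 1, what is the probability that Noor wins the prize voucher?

3/4

Consider each possible location of the prize voucher in turn.
If it is in locker 1 (prior 1/4): the attendant has no choice, probability 1; weight (1/4)·1 = 1/4.
If it is in locker 2 (prior 1/4): the attendant has 3 equally likely choices, so probability 1/3; weight (1/4)·(1/3) = 1/12.
If it is in either of lockers 3 and 4 (prior 1/4 each): that locker was opened and seen not to hold the prize — ruled out; weight (1/4)·0 = 0 each.
The weights sum to 1/3.
So P(the prize voucher in locker 1 | the attendant opened locker 3 and locker 4) = (1/4) / (1/3) = 3/4.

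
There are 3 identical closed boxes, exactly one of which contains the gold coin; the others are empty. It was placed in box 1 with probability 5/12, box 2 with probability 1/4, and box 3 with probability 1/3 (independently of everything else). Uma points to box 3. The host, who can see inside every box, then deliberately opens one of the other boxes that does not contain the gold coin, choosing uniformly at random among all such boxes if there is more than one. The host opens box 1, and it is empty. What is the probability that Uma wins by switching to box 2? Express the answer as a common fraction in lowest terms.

3/5

Consider each possible location of the gold coin in turn.
If it is in box 1 (prior 5/12): the host opened box 1, so this case is ruled out; weight (5/12)·0 = 0.
If it is in box 2 (prior 1/4): the host has no choice, probability 1; weight (1/4)·1 = 1/4.
If it is in box 3 (prior 1/3): the host has 2 equally likely choices, so probability 1/2; weight (1/3)·(1/2) = 1/6.
The weights sum to 5/12.
So P(the gold coin in box 2 | the host opened box 1) = (1/4) / (5/12) = 3/5.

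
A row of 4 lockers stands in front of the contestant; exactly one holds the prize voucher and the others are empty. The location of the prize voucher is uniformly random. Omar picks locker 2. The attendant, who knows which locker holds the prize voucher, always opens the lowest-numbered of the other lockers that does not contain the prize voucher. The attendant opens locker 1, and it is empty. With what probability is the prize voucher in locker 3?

1/3

Condition on the true location of the prize voucher.
If it is in locker 1 (prior 1/4): the attendant opened locker 1, so this case is ruled out; weight (1/4)·0 = 0.
If it is in any of lockers 2, 3, and 4 (prior 1/4 each): locker 1 is the lowest-numbered option available, probability 1; weight (1/4)·1 = 1/4 each.
The weights sum to 3/4.
So P(the prize voucher in locker 3 | the attendant opened locker 1) = (1/4) / (3/4) = 1/3.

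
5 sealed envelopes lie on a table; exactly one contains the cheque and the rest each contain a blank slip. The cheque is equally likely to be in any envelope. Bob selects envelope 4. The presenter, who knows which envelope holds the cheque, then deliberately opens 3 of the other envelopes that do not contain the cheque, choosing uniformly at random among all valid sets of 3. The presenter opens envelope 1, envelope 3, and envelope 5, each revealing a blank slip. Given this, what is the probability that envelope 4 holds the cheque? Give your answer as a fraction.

1/5

Condition on the true location of the cheque.
If it is in any of envelopes 1, 3, and 5 (prior 1/5 each): that envelope was opened and seen not to hold the prize — ruled out; weight (1/5)·0 = 0 each.
If it is in envelope 2 (prior 1/5): the presenter has no choice, probability 1; weight (1/5)·1 = 1/5.
If it is in envelope 4 (prior 1/5): the presenter has 4 equally likely choices, so probability 1/4; weight (1/5)·(1/4) = 1/20.
The weights sum to 1/4.
So P(the cheque in envelope 4 | the presenter opened envelope 1, envelope 3, and envelope 5) = (1/20) / (1/4) = 1/5.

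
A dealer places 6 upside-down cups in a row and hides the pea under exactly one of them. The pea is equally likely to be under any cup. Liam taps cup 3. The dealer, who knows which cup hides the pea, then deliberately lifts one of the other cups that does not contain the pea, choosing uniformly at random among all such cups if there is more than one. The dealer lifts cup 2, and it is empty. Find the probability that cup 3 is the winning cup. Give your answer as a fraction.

1/6

Consider each possible location of the pea in turn.
If it is under any of cups 1, 4, 5, and 6 (prior 1/6 each): the dealer has 4 equally likely choices, so probability 1/4; weight (1/6)·(1/4) = 1/24 each.
If it is under cup 2 (prior 1/6): the dealer opened cup 2, so this case is ruled out; weight (1/6)·0 = 0.
If it is under cup 3 (prior 1/6): the dealer has 5 equally likely choices, so probability 1/5; weight (1/6)·(1/5) = 1/30.
The weights sum to 1/5.
So P(the pea under cup 3 | the dealer opened cup 2) = (1/30) / (1/5) = 1/6.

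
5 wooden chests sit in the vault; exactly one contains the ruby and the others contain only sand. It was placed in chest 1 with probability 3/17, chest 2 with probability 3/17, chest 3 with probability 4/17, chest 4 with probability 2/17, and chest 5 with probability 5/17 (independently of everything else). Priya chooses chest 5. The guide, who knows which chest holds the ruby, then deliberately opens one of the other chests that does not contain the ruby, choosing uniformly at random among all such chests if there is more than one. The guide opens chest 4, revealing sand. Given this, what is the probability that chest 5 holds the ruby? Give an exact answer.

Consider each possible location of the ruby in turn.
If it is in either of chests 1 and 2 (prior 3/17 each): the guide has 3 equally likely choices, so probability 1/3; weight (3/17)·(1/3) = 1/17 each.
If it is in chest 3 (prior 4/17): the guide has 3 equally likely choices, so probability 1/3; weight (4/17)·(1/3) = 4/51.
If it is in chest 4 (prior 2/17): the guide opened chest 4, so this case is ruled out; weight (2/17)·0 = 0.
If it is in chest 5 (prior 5/17): the guide has 4 equally likely choices, so probability 1/4; weight (5/17)·(1/4) = 5/68.
The weights sum to 55/204.
So P(the ruby in chest 5 | the guide opened chest 4) = (5/68) / (55/204) = 3/11.

3/11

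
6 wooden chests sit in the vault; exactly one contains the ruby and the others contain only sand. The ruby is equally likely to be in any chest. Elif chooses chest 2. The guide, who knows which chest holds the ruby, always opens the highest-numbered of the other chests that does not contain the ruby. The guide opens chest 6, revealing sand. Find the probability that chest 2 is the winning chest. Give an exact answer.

1/5

Consider each possible location of the ruby in turn.
If it is in any of chests 1, 2, 3, 4, and 5 (prior 1/6 each): chest 6 is the highest-numbered option available, probability 1; weight (1/6)·1 = 1/6 each.
If it is in chest 6 (prior 1/6): the guide opened chest 6, so this case is ruled out; weight (1/6)·0 = 0.
The weights sum to 5/6.
So P(the ruby in chest 2 | the guide opened chest 6) = (1/6) / (5/6) = 1/5.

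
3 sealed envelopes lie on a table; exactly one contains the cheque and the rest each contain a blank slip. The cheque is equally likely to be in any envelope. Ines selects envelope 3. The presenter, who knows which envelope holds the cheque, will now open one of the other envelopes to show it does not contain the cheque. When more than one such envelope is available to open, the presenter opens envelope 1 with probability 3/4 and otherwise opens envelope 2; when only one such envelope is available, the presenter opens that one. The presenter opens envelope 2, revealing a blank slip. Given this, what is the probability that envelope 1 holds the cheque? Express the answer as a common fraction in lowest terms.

Consider each possible location of the cheque in turn.
If it is in envelope 1 (prior 1/3): only envelope 2 is available, probability 1; weight (1/3)·1 = 1/3.
If it is in envelope 2 (prior 1/3): the presenter opened envelope 2, so this case is ruled out; weight (1/3)·0 = 0.
If it is in envelope 3 (prior 1/3): envelope 1 is available but not opened, probability 1/4; weight (1/3)·(1/4) = 1/12.
The weights sum to 5/12.
So P(the cheque in envelope 1 | the presenter opened envelope 2) = (1/3) / (5/12) = 4/5.

4/5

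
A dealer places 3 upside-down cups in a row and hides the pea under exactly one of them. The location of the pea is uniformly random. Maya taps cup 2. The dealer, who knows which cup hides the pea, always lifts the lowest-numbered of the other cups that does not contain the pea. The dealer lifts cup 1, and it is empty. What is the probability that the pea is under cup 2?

Apply Bayes' rule, conditioning on where the pea actually is.
If it is under cup 1 (prior 1/3): the dealer opened cup 1, so this case is ruled out; weight (1/3)·0 = 0.
If it is under either of cups 2 and 3 (prior 1/3 each): cup 1 is the lowest-numbered option available, probability 1; weight (1/3)·1 = 1/3 each.
The weights sum to 2/3.
So P(the pea under cup 2 | the dealer opened cup 1) = (1/3) / (2/3) = 1/2.

1/2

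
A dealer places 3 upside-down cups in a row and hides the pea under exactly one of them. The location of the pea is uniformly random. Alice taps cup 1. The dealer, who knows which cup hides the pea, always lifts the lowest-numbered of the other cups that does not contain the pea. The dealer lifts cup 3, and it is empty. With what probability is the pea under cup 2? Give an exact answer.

1

Consider each possible location of the pea in turn.
If it is under cup 1 (prior 1/3): the dealer would have opened cup 2 instead, probability 0; weight (1/3)·0 = 0.
If it is under cup 2 (prior 1/3): cup 3 is the lowest-numbered option available, probability 1; weight (1/3)·1 = 1/3.
If it is under cup 3 (prior 1/3): the dealer opened cup 3, so this case is ruled out; weight (1/3)·0 = 0.
The weights sum to 1/3.
So P(the pea under cup 2 | the dealer opened cup 3) = (1/3) / (1/3) = 1.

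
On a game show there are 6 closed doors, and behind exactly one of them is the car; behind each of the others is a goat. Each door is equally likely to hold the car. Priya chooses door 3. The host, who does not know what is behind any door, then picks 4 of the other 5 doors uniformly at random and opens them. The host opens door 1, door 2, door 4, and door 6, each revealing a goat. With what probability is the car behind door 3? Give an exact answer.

Apply Bayes' rule, conditioning on where the car actually is.
If it is behind any of doors 1, 2, 4, and 6 (prior 1/6 each): that door was opened and seen not to hold the prize — ruled out; weight (1/6)·0 = 0 each.
If it is behind either of doors 3 and 5 (prior 1/6 each): the host picks exactly this set with probability 1/5 regardless, and none is the prize; weight (1/6)·(1/5) = 1/30 each.
The weights sum to 1/15.
So P(the car behind door 3 | the host opened door 1, door 2, door 4, and door 6) = (1/30) / (1/15) = 1/2.

1/2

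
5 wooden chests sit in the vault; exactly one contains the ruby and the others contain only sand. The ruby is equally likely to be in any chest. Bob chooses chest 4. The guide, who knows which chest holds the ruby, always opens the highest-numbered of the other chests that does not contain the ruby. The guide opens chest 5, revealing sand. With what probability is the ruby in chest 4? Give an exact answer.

Apply Bayes' rule, conditioning on where the ruby actually is.
If it is in any of chests 1, 2, 3, and 4 (prior 1/5 each): chest 5 is the highest-numbered option available, probability 1; weight (1/5)·1 = 1/5 each.
If it is in chest 5 (prior 1/5): the guide opened chest 5, so this case is ruled out; weight (1/5)·0 = 0.
The weights sum to 4/5.
So P(the ruby in chest 4 | the guide opened chest 5) = (1/5) / (4/5) = 1/4.

1/4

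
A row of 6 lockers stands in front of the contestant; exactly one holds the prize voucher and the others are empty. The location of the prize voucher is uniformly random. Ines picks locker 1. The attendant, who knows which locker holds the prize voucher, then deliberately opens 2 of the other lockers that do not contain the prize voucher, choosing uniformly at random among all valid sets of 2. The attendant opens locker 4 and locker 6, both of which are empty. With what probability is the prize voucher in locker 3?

5/18

Consider each possible location of the prize voucher in turn.
If it is in locker 1 (prior 1/6): the attendant has 10 equally likely choices, so probability 1/10; weight (1/6)·(1/10) = 1/60.
If it is in any of lockers 2, 3, and 5 (prior 1/6 each): the attendant has 6 equally likely choices, so probability 1/6; weight (1/6)·(1/6) = 1/36 each.
If it is in either of lockers 4 and 6 (prior 1/6 each): that locker was opened and seen not to hold the prize — ruled out; weight (1/6)·0 = 0 each.
The weights sum to 1/10.
So P(the prize voucher in locker 3 | the attendant opened locker 4 and locker 6) = (1/36) / (1/10) = 5/18.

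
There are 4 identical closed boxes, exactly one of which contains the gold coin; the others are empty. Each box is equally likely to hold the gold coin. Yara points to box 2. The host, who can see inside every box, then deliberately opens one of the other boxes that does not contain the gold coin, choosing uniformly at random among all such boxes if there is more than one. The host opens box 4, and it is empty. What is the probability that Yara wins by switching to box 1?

Consider each possible location of the gold coin in turn.
If it is in either of boxes 1 and 3 (prior 1/4 each): the host has 2 equally likely choices, so probability 1/2; weight (1/4)·(1/2) = 1/8 each.
If it is in box 2 (prior 1/4): the host has 3 equally likely choices, so probability 1/3; weight (1/4)·(1/3) = 1/12.
If it is in box 4 (prior 1/4): the host opened box 4, so this case is ruled out; weight (1/4)·0 = 0.
The weights sum to 1/3.
So P(the gold coin in box 1 | the host opened box 4) = (1/8) / (1/3) = 3/8.

3/8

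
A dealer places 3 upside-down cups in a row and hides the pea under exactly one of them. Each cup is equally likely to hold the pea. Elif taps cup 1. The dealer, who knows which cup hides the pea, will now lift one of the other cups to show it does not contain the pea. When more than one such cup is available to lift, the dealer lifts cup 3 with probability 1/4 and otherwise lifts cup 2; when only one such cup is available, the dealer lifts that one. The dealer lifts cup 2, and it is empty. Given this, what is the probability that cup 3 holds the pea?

Consider each possible location of the pea in turn.
If it is under cup 1 (prior 1/3): cup 3 is available but not opened, probability 3/4; weight (1/3)·(3/4) = 1/4.
If it is under cup 2 (prior 1/3): the dealer opened cup 2, so this case is ruled out; weight (1/3)·0 = 0.
If it is under cup 3 (prior 1/3): only cup 2 is available, probability 1; weight (1/3)·1 = 1/3.
The weights sum to 7/12.
So P(the pea under cup 3 | the dealer opened cup 2) = (1/3) / (7/12) = 4/7.

4/7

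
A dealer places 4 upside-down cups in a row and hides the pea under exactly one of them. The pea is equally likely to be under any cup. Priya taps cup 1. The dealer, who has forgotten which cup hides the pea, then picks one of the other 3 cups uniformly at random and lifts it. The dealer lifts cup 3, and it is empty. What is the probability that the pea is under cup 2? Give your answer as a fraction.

Because the dealer chose which cup to lift without knowing where the pea is, the choice is independent of the prize location. Learning that cup 3 does not hold the pea simply rules out that one location and leaves the remaining 3 cups still equally likely by symmetry.
So P(the pea under cup 2) = 1/3.

1/3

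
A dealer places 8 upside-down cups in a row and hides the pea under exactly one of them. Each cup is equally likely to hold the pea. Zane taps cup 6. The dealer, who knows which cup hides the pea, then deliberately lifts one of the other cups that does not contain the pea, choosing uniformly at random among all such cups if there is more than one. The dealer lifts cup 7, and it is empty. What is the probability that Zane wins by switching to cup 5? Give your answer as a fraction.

7/48

Apply Bayes' rule, conditioning on where the pea actually is.
If it is under any of cups 1, 2, 3, 4, 5, and 8 (prior 1/8 each): the dealer has 6 equally likely choices, so probability 1/6; weight (1/8)·(1/6) = 1/48 each.
If it is under cup 6 (prior 1/8): the dealer has 7 equally likely choices, so probability 1/7; weight (1/8)·(1/7) = 1/56.
If it is under cup 7 (prior 1/8): the dealer opened cup 7, so this case is ruled out; weight (1/8)·0 = 0.
The weights sum to 1/7.
So P(the pea under cup 5 | the dealer opened cup 7) = (1/48) / (1/7) = 7/48.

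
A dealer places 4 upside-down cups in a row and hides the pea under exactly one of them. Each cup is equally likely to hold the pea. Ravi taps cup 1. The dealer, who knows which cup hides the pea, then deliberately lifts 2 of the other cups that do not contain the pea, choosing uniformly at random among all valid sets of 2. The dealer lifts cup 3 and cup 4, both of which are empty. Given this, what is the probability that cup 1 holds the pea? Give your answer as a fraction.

Condition on the true location of the pea.
If it is under cup 1 (prior 1/4): the dealer has 3 equally likely choices, so probability 1/3; weight (1/4)·(1/3) = 1/12.
If it is under cup 2 (prior 1/4): the dealer has no choice, probability 1; weight (1/4)·1 = 1/4.
If it is under either of cups 3 and 4 (prior 1/4 each): that cup was opened and seen not to hold the prize — ruled out; weight (1/4)·0 = 0 each.
The weights sum to 1/3.
So P(the pea under cup 1 | the dealer opened cup 3 and cup 4) = (1/12) / (1/3) = 1/4.

1/4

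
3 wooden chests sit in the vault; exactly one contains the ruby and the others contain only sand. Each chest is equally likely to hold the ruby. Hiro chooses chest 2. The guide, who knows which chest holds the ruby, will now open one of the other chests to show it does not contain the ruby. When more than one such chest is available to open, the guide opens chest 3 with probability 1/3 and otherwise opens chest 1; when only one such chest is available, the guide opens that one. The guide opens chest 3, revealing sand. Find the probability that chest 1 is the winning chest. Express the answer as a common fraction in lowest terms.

Apply Bayes' rule, conditioning on where the ruby actually is.
If it is in chest 1 (prior 1/3): only chest 3 is available, probability 1; weight (1/3)·1 = 1/3.
If it is in chest 2 (prior 1/3): chest 3 is available, opened with probability 1/3; weight (1/3)·(1/3) = 1/9.
If it is in chest 3 (prior 1/3): the guide opened chest 3, so this case is ruled out; weight (1/3)·0 = 0.
The weights sum to 4/9.
So P(the ruby in chest 1 | the guide opened chest 3) = (1/3) / (4/9) = 3/4.

3/4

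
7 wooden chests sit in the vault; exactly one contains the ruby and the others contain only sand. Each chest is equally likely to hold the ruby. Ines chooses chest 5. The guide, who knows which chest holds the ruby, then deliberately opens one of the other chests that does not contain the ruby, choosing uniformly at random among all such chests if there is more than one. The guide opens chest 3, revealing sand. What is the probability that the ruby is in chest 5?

1/7

Apply Bayes' rule, conditioning on where the ruby actually is.
If it is in any of chests 1, 2, 4, 6, and 7 (prior 1/7 each): the guide has 5 equally likely choices, so probability 1/5; weight (1/7)·(1/5) = 1/35 each.
If it is in chest 3 (prior 1/7): the guide opened chest 3, so this case is ruled out; weight (1/7)·0 = 0.
If it is in chest 5 (prior 1/7): the guide has 6 equally likely choices, so probability 1/6; weight (1/7)·(1/6) = 1/42.
The weights sum to 1/6.
So P(the ruby in chest 5 | the guide opened chest 3) = (1/42) / (1/6) = 1/7.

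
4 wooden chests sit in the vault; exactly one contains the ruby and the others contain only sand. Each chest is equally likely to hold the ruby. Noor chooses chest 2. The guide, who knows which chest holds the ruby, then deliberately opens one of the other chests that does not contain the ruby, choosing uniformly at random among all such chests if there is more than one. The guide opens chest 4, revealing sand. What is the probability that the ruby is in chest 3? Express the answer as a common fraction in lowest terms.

Condition on the true location of the ruby.
If it is in either of chests 1 and 3 (prior 1/4 each): the guide has 2 equally likely choices, so probability 1/2; weight (1/4)·(1/2) = 1/8 each.
If it is in chest 2 (prior 1/4): the guide has 3 equally likely choices, so probability 1/3; weight (1/4)·(1/3) = 1/12.
If it is in chest 4 (prior 1/4): the guide opened chest 4, so this case is ruled out; weight (1/4)·0 = 0.
The weights sum to 1/3.
So P(the ruby in chest 3 | the guide opened chest 4) = (1/8) / (1/3) = 3/8.

3/8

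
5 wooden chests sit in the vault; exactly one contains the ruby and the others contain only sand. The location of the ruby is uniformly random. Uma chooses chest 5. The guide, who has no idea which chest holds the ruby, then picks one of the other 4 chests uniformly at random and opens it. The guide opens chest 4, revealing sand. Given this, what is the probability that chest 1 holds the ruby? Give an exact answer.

Because the guide chose which chest to open without knowing where the ruby is, the choice is independent of the prize location. Learning that chest 4 does not hold the ruby simply rules out that one location and leaves the remaining 4 chests still equally likely by symmetry.
So P(the ruby in chest 1) = 1/4.

1/4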